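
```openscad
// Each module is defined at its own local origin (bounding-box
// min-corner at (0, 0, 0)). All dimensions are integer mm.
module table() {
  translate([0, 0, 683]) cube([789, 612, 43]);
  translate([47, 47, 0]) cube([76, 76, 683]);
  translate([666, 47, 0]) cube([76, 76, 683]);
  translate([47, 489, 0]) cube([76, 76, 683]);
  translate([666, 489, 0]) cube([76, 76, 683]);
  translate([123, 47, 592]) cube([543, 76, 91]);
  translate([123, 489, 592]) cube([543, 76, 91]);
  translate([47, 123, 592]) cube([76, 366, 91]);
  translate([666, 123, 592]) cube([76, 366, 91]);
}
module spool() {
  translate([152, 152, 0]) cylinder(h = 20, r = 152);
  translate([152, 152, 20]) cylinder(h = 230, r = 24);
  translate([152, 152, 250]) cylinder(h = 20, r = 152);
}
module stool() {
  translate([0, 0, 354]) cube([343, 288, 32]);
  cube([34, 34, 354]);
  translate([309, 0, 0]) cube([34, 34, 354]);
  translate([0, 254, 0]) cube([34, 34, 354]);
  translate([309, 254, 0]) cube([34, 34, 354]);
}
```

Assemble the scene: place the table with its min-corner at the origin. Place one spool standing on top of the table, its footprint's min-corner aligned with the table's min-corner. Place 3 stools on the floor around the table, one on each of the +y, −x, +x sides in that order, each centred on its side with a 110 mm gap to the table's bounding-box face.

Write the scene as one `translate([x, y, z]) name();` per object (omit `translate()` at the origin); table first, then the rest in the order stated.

table();
translate([0, 0, 726]) spool();
translate([223, 722, 0]) stool();
translate([-453, 162, 0]) stool();
translate([899, 162, 0]) stool();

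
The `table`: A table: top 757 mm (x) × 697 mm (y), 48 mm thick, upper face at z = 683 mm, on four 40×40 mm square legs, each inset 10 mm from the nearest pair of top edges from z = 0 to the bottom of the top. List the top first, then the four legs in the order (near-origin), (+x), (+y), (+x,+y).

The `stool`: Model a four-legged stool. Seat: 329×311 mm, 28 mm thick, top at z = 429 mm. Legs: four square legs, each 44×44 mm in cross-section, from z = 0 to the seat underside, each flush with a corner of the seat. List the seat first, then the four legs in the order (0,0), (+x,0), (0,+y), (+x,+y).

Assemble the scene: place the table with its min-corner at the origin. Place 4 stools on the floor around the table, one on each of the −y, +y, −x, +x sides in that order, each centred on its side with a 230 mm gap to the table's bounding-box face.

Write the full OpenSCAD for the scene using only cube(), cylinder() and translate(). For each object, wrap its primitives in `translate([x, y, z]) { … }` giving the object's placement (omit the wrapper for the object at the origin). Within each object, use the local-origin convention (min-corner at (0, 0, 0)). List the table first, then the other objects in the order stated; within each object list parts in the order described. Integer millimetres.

translate([0, 0, 635]) cube([757, 697, 48]);
translate([10, 10, 0]) cube([40, 40, 635]);
translate([707, 10, 0]) cube([40, 40, 635]);
translate([10, 647, 0]) cube([40, 40, 635]);
translate([707, 647, 0]) cube([40, 40, 635]);
translate([214, -541, 0]) {
  translate([0, 0, 401]) cube([329, 311, 28]);
  cube([44, 44, 401]);
  translate([285, 0, 0]) cube([44, 44, 401]);
  translate([0, 267, 0]) cube([44, 44, 401]);
  translate([285, 267, 0]) cube([44, 44, 401]);
}
translate([214, 927, 0]) {
  translate([0, 0, 401]) cube([329, 311, 28]);
  cube([44, 44, 401]);
  translate([285, 0, 0]) cube([44, 44, 401]);
  translate([0, 267, 0]) cube([44, 44, 401]);
  translate([285, 267, 0]) cube([44, 44, 401]);
}
translate([-559, 193, 0]) {
  translate([0, 0, 401]) cube([329, 311, 28]);
  cube([44, 44, 401]);
  translate([285, 0, 0]) cube([44, 44, 401]);
  translate([0, 267, 0]) cube([44, 44, 401]);
  translate([285, 267, 0]) cube([44, 44, 401]);
}
translate([987, 193, 0]) {
  translate([0, 0, 401]) cube([329, 311, 28]);
  cube([44, 44, 401]);
  translate([285, 0, 0]) cube([44, 44, 401]);
  translate([0, 267, 0]) cube([44, 44, 401]);
  translate([285, 267, 0]) cube([44, 44, 401]);
}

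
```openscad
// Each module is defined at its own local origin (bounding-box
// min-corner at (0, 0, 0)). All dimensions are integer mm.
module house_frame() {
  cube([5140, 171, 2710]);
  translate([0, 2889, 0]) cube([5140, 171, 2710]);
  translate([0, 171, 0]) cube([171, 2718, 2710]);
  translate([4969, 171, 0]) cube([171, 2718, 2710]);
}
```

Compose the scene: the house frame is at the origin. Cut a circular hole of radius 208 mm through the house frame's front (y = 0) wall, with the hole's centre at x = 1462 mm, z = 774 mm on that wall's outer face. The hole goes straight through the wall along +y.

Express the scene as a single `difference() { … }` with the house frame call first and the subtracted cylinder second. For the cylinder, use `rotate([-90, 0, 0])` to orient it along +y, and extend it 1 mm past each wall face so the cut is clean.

difference() {
  house_frame();
  translate([1462, -1, 774]) rotate([-90, 0, 0]) cylinder(h = 173, r = 208);
}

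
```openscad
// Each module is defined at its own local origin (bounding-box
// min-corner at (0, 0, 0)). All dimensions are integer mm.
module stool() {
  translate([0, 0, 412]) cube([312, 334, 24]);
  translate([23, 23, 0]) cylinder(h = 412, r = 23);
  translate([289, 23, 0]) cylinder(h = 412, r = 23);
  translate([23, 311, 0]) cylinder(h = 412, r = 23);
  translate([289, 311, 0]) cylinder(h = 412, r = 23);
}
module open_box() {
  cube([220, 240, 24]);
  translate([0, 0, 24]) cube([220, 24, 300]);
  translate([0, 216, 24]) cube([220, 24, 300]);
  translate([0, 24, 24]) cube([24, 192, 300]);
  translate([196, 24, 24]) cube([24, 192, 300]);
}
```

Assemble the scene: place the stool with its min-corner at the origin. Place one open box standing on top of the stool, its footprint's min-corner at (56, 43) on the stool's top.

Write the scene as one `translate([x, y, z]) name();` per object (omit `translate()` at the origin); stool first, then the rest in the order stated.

stool();
translate([56, 43, 436]) open_box();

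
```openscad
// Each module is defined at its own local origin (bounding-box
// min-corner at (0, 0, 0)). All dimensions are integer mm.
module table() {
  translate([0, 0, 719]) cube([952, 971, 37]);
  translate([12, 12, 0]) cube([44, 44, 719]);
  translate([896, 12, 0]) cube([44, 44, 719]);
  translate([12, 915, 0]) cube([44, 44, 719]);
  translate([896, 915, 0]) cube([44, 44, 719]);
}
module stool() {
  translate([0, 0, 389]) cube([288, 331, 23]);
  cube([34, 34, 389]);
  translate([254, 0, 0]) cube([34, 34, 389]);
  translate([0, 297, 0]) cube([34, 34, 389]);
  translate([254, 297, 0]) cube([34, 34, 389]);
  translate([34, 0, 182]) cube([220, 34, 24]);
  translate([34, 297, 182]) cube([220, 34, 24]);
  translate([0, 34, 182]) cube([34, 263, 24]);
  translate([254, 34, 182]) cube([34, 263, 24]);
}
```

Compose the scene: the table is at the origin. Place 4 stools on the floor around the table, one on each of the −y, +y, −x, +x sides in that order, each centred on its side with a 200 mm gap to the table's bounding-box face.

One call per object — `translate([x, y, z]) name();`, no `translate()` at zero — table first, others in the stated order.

table();
translate([332, -531, 0]) stool();
translate([332, 1171, 0]) stool();
translate([-488, 320, 0]) stool();
translate([1152, 320, 0]) stool();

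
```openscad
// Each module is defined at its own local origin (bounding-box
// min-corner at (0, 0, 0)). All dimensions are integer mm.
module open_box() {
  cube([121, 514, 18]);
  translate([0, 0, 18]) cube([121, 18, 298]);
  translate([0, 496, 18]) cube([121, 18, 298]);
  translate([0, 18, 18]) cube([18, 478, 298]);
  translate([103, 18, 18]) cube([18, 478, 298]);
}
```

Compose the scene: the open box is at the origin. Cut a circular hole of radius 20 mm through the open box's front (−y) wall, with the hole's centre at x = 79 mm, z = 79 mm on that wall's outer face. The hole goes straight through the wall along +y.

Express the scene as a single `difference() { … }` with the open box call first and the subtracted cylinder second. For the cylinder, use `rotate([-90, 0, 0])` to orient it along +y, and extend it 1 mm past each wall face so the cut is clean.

difference() {
  open_box();
  translate([79, -1, 79]) rotate([-90, 0, 0]) cylinder(h = 20, r = 20);
}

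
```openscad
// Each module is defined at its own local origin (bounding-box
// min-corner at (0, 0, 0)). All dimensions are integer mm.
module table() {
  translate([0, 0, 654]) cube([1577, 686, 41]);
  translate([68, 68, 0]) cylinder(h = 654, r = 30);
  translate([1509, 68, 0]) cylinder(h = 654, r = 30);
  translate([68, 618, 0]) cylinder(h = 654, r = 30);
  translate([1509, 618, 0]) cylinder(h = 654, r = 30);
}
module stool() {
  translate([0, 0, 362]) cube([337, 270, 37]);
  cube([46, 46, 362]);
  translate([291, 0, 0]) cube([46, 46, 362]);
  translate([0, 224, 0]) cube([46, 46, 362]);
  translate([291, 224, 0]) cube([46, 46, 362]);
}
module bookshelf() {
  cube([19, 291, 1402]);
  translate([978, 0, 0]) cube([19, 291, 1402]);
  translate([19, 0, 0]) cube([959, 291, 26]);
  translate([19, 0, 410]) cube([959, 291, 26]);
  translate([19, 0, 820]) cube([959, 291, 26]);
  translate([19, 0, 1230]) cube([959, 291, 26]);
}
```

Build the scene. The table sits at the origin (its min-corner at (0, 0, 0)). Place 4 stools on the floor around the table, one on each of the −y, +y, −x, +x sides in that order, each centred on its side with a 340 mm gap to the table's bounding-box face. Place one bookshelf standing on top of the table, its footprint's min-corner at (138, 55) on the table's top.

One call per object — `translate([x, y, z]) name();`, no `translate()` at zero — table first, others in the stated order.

table();
translate([620, -610, 0]) stool();
translate([620, 1026, 0]) stool();
translate([-677, 208, 0]) stool();
translate([1917, 208, 0]) stool();
translate([138, 55, 695]) bookshelf();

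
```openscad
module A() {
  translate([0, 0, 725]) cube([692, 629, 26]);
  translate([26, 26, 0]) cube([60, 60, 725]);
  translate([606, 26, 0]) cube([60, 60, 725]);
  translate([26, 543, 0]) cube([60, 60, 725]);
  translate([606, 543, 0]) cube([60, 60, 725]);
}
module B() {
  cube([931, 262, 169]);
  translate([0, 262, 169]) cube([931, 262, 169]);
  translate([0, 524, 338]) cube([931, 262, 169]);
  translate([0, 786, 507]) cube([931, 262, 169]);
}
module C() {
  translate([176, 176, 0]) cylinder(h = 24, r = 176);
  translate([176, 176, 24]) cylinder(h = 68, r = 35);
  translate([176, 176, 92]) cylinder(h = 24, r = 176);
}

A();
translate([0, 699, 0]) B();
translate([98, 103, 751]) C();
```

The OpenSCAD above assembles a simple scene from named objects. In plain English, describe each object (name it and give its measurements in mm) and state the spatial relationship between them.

A is a table with a 692×629 mm rectangular top, 26 mm thick, top surface at z = 751 mm, supported by four 60×60 mm square legs, each inset 26 mm from the nearest pair of top edges, running from the floor.

B is a straight staircase of 4 solid steps. Each step is 931 mm wide (x), 262 mm deep (y, the going) and 169 mm tall (the rise). The first step rests on the floor; each subsequent step sits one going further in +y and one rise higher in +z, directly behind and above the previous step with no overlap.

C is a spool: two coaxial disc flanges of radius 176 mm and thickness 24 mm, joined by a core cylinder of radius 35 mm and height 68 mm. The lower flange rests on z = 0 and the three cylinders share a vertical axis.

The staircase is on the floor beside the table on its +y side. The spool is on top of the table.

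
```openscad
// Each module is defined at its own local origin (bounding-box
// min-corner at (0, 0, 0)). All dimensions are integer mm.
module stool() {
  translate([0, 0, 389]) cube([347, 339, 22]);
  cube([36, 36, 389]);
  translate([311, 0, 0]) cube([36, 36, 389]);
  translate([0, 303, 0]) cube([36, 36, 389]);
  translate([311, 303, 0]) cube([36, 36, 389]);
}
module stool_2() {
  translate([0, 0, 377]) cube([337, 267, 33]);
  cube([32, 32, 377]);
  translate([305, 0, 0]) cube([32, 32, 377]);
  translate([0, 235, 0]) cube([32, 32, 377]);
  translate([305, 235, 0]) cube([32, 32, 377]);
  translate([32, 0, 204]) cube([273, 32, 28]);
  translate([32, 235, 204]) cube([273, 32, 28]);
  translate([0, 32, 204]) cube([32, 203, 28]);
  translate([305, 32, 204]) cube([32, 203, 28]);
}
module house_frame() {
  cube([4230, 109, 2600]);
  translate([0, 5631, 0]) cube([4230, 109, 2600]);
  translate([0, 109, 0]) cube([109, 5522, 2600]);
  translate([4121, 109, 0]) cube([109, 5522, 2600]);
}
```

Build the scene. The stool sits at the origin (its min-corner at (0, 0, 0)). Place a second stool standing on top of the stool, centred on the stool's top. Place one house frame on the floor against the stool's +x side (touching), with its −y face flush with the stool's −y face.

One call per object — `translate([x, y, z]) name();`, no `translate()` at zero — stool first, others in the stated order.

stool();
translate([5, 36, 411]) stool_2();
translate([347, 0, 0]) house_frame();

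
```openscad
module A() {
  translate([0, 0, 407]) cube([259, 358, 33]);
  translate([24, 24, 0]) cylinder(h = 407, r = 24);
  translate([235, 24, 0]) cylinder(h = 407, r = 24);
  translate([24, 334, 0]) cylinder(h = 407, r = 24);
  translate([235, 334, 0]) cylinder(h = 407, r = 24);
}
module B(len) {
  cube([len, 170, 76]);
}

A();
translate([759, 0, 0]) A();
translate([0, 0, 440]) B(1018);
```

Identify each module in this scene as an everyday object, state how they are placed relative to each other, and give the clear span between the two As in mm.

A is a stool. B is a beam. A beam spans the tops of two stools. The clear span between the two stools is 500 mm.

Second stool starts at x = 759; first ends at x = 259; clear span = 759 − 259 = 500 mm.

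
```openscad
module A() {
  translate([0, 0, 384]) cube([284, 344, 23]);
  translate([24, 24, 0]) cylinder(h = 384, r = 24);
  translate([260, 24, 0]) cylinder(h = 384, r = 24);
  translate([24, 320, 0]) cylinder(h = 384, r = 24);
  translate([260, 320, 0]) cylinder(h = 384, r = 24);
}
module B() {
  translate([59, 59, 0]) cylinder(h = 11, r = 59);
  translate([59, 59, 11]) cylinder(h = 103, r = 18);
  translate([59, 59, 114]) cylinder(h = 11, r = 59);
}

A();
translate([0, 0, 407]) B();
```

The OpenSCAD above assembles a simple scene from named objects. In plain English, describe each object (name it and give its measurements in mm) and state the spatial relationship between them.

A is a simple wooden stool: a rectangular seat 284 mm (x) by 344 mm (y), 23 mm thick, top face at z = 407 mm, on four round legs, each 48 mm in diameter. The legs rest on z = 0, each leg's axis is inset half a diameter from the nearest pair of seat edges (so the leg's bounding box is flush with the corner).

B is a spool: two coaxial disc flanges of radius 59 mm and thickness 11 mm, joined by a core cylinder of radius 18 mm and height 103 mm. The lower flange rests on z = 0 and the three cylinders share a vertical axis.

The spool is on top of the stool.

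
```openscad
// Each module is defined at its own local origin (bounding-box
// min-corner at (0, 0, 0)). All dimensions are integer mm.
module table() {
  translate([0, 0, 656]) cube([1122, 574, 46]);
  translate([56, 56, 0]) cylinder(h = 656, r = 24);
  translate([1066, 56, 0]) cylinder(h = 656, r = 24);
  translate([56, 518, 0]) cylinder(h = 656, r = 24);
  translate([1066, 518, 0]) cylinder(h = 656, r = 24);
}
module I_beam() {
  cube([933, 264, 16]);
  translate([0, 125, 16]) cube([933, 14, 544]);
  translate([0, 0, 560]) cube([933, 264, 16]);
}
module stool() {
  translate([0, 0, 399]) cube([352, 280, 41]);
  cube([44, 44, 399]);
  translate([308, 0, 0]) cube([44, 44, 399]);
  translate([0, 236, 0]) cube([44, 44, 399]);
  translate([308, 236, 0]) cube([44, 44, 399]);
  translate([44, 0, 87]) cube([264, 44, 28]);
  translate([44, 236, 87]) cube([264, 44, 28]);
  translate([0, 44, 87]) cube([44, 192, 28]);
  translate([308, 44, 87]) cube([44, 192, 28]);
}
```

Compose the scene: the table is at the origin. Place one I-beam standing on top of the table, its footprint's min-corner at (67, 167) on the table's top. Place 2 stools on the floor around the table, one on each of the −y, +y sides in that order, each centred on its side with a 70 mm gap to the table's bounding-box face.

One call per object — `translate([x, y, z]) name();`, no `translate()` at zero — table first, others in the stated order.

table();
translate([67, 167, 702]) I_beam();
translate([385, -350, 0]) stool();
translate([385, 644, 0]) stool();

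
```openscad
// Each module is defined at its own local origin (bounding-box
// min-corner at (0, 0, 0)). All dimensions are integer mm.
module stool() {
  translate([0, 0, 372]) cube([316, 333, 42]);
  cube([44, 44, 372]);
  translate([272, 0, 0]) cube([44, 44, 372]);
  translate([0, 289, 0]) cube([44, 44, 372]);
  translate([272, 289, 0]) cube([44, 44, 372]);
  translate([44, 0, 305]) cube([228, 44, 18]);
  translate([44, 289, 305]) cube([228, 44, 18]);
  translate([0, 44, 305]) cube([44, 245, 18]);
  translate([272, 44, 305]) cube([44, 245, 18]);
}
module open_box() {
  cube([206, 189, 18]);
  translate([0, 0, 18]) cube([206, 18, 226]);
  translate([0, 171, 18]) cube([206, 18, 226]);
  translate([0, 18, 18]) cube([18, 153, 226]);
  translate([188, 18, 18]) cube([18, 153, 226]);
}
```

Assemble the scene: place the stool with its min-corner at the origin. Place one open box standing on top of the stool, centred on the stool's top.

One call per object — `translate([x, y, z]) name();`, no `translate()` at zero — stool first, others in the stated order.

stool();
translate([55, 72, 414]) open_box();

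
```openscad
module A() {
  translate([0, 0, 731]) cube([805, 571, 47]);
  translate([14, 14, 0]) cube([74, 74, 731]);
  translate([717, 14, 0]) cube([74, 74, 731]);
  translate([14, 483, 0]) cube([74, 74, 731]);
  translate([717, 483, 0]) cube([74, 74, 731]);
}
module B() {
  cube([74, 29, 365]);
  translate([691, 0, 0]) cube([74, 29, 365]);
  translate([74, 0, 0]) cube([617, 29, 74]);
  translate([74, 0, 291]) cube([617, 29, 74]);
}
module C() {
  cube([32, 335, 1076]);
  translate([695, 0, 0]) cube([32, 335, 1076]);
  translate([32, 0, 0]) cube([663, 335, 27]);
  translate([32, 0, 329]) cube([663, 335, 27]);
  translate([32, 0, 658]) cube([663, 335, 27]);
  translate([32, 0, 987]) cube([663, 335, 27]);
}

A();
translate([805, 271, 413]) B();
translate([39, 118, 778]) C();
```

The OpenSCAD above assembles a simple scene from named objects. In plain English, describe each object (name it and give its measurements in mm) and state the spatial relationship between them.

A is a table: top 805 mm (x) × 571 mm (y), 47 mm thick, upper face at z = 778 mm, on four 74×74 mm square legs, each inset 14 mm from the nearest pair of top edges, running from z = 0 to the bottom of the top.

B is a rectangular picture frame lying in the x–z plane (depth along y). The opening is 617 mm wide (x) by 217 mm tall (z), surrounded by a border 74 mm wide on all four sides. The frame is 29 mm deep and is made of two full-height vertical stiles with two horizontal rails fitted between them.

C is a bookshelf 727 mm wide overall, 335 mm deep and 1076 mm tall. The two sides are 32 mm thick vertical panels. 4 horizontal shelves of 27 mm thickness span between the inner faces of the sides; the lowest shelf sits on the floor and shelves are stacked with a clear vertical gap of 302 mm between each pair.

The picture frame is beside the table with their tops flush at z = 778. The bookshelf is on top of the table, centred.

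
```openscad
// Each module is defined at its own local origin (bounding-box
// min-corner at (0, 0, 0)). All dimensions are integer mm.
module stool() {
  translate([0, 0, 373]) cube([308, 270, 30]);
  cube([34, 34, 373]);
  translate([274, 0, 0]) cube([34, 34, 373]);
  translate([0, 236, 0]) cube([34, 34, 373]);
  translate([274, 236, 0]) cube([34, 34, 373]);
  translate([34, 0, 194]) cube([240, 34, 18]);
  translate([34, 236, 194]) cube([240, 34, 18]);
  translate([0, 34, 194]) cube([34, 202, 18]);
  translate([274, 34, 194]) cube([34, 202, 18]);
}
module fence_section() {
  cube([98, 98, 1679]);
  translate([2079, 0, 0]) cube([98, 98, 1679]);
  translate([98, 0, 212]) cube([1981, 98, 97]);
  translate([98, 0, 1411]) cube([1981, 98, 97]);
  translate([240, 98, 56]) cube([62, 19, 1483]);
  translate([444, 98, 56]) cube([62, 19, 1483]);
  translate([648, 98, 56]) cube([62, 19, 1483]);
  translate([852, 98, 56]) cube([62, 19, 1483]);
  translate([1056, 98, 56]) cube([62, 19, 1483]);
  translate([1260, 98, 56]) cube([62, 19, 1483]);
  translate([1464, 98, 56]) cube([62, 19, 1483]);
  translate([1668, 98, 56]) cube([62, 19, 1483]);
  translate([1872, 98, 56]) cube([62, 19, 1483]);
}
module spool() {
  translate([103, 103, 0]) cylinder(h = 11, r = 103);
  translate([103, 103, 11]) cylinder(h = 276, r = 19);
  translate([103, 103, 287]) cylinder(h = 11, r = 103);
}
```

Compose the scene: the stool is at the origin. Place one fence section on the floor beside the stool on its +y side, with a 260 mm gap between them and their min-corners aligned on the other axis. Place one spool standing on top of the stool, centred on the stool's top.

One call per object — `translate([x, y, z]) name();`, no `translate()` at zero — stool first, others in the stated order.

stool();
translate([0, 530, 0]) fence_section();
translate([51, 32, 403]) spool();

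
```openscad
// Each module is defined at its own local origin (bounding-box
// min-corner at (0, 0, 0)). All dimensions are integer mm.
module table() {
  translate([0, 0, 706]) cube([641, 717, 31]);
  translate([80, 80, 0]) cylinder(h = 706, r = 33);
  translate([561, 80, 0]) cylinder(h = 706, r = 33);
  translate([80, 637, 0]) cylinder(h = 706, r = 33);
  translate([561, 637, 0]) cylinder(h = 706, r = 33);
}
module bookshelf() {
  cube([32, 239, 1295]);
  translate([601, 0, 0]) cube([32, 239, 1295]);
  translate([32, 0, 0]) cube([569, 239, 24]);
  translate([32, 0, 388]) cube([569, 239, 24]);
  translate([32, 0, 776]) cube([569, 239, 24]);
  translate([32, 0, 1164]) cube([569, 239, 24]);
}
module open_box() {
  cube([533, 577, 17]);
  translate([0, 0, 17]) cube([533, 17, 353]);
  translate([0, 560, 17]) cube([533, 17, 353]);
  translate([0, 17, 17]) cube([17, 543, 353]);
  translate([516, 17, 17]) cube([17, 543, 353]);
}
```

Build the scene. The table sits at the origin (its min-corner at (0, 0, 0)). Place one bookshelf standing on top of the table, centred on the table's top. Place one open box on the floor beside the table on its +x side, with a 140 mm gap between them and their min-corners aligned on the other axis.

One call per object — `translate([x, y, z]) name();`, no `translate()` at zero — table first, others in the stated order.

table();
translate([4, 239, 737]) bookshelf();
translate([781, 0, 0]) open_box();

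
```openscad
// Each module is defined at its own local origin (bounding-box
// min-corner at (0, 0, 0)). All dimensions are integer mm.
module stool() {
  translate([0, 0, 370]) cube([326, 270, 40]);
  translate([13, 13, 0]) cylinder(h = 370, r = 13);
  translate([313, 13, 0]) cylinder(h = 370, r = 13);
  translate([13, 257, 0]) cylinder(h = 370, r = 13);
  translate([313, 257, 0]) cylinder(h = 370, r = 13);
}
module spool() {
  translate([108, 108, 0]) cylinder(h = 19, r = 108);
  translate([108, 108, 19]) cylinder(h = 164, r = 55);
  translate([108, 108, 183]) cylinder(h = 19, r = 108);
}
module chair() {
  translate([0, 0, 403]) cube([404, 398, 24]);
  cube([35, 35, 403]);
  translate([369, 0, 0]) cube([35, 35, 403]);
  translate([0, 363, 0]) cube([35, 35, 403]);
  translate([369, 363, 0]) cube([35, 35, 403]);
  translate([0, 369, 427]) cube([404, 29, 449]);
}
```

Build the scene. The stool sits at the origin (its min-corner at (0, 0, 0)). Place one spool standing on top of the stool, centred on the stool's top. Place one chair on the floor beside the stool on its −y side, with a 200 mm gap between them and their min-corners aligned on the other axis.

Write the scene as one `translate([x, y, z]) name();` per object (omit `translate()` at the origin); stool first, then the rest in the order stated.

stool();
translate([55, 27, 410]) spool();
translate([0, -598, 0]) chair();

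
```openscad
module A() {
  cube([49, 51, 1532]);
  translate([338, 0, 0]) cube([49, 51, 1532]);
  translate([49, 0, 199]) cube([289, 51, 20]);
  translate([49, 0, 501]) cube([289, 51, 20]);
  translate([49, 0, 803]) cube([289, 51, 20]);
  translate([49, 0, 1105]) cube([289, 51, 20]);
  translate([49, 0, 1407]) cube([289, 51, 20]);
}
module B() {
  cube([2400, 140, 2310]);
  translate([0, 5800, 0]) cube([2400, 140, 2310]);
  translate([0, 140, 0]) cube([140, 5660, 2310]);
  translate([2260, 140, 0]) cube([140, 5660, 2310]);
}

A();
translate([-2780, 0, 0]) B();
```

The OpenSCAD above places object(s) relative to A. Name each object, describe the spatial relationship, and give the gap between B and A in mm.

The house frame's nearest face is 380 mm from the ladder's −x face.

A is a ladder. B is a house frame. The house frame is on the floor beside the ladder on its −x side. The gap between the house frame and the ladder is 380 mm.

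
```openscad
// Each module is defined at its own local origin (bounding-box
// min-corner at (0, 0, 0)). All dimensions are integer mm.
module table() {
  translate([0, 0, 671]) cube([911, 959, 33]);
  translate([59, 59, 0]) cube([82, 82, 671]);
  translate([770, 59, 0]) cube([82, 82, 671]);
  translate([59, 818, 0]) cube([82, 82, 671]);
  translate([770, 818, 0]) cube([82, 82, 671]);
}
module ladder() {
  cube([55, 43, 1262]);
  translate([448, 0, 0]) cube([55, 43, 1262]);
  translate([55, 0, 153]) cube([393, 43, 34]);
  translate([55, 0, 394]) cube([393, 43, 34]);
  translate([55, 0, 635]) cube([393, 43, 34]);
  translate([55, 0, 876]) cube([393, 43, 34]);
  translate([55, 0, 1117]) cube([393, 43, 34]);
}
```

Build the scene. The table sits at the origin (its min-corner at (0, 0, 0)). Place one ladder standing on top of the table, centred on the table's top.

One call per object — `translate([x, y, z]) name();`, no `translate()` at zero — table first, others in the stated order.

table();
translate([204, 458, 704]) ladder();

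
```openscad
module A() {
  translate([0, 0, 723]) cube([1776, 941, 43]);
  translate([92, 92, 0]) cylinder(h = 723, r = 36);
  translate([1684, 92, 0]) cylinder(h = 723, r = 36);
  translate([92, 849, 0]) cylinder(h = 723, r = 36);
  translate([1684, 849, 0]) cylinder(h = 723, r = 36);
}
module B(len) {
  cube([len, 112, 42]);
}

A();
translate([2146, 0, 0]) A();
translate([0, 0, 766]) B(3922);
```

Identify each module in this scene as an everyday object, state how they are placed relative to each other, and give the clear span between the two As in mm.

A is a table. B is a beam. A beam spans the tops of two tables. The clear span between the two tables is 370 mm.

Second table starts at x = 2146; first ends at x = 1776; clear span = 2146 − 1776 = 370 mm.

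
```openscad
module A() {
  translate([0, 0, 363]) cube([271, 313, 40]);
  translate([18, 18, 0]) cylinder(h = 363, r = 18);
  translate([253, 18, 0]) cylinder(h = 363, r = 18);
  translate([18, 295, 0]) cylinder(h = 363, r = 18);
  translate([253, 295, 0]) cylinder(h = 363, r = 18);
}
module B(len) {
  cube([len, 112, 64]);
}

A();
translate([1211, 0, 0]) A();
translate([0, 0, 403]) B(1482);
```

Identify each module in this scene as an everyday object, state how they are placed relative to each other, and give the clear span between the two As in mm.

A is a stool. B is a beam. A beam spans the tops of two stools. The clear span between the two stools is 940 mm.

Second stool starts at x = 1211; first ends at x = 271; clear span = 1211 − 271 = 940 mm.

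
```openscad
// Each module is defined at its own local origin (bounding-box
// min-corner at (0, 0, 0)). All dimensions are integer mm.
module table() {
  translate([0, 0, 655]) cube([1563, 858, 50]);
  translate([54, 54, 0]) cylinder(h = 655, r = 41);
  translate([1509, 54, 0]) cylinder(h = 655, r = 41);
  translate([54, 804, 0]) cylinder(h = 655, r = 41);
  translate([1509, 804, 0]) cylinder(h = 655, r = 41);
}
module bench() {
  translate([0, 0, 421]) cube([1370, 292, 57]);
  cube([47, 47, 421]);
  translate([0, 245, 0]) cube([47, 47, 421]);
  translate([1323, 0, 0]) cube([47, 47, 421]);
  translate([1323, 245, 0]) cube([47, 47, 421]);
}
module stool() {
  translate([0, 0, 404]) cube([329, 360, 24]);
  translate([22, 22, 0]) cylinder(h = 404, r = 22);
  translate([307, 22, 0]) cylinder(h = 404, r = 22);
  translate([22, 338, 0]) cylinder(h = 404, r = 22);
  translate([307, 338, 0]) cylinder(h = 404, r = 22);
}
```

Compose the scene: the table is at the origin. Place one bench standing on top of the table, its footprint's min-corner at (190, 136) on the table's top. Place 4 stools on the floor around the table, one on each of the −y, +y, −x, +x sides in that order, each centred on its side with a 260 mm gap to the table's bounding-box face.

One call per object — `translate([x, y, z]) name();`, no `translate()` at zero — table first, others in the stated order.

table();
translate([190, 136, 705]) bench();
translate([617, -620, 0]) stool();
translate([617, 1118, 0]) stool();
translate([-589, 249, 0]) stool();
translate([1823, 249, 0]) stool();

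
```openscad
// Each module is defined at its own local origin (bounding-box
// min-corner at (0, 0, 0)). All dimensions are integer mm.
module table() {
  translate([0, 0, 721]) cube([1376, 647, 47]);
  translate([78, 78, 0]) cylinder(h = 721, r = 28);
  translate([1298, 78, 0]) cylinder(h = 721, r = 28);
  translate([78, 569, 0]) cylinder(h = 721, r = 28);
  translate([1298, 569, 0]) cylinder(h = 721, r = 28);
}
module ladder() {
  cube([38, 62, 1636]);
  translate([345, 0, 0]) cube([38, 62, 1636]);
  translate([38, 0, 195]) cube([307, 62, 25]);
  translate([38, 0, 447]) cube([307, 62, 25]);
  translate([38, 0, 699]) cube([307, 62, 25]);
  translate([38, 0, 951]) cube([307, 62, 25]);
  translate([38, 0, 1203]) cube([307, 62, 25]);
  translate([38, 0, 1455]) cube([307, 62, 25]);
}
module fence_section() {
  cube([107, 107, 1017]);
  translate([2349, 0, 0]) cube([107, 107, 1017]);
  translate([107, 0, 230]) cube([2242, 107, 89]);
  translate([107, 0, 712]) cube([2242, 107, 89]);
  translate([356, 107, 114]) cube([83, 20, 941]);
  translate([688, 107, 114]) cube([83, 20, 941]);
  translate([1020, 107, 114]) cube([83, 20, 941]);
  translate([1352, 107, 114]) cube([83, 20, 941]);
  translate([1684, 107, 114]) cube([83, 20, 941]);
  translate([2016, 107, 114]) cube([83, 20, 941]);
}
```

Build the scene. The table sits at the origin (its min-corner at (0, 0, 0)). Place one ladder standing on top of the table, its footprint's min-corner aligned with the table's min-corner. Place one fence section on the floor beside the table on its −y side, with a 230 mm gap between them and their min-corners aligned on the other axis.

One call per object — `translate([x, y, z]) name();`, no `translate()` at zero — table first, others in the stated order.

table();
translate([0, 0, 768]) ladder();
translate([0, -357, 0]) fence_section();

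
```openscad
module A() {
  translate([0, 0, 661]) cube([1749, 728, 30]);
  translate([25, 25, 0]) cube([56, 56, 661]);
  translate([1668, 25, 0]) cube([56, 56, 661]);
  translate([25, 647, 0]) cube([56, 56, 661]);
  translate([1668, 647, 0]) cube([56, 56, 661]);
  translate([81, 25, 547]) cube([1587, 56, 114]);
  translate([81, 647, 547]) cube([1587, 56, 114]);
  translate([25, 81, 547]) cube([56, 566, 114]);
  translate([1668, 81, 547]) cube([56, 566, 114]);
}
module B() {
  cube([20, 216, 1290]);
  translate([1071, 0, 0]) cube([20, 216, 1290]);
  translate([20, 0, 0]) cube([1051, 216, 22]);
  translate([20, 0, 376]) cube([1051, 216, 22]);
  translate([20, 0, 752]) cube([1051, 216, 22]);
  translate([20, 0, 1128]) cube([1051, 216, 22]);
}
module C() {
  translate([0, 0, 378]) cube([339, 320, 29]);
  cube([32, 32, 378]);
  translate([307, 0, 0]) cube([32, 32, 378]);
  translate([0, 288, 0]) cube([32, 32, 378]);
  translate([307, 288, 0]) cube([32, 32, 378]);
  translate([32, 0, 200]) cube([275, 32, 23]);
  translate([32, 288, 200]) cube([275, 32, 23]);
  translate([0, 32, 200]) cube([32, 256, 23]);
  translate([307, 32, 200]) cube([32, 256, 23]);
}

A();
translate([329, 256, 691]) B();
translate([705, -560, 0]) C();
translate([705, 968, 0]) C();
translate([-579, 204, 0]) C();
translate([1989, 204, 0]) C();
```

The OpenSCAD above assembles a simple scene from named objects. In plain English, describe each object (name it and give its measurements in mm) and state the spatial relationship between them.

A is a rectangular dining table. The top is 1749×728×30 mm with its upper surface at z = 691 mm. It stands on four 56×56 mm square legs, each inset 25 mm from the nearest pair of top edges, running from the floor to the underside of the top. Four apron rails, 56 mm thick and 114 mm tall, run between adjacent legs with their top edges flush with the underside of the top and their outer faces flush with the legs' outer faces.

B is a bookshelf 1091 mm wide overall, 216 mm deep and 1290 mm tall. The two sides are 20 mm thick vertical panels. 4 horizontal shelves of 22 mm thickness span between the inner faces of the sides; the lowest shelf sits on the floor and shelves are stacked with a clear vertical gap of 354 mm between each pair.

C is a four-legged stool. The seat is a 339×320×29 mm slab whose top surface is at z = 407 mm; four square legs, each 32×32 mm in cross-section, run from the floor (z = 0) to the underside of the seat, each flush with a corner of the seat. Four stretchers, 32 mm wide and 23 mm tall, connect adjacent legs with their undersides at z = 200 mm, each running between the inner faces of the legs it joins and aligned with the legs' outer faces on the other axis.

The bookshelf is on top of the table, centred. Four stools sit around the table at the −y, +y, −x, +x sides.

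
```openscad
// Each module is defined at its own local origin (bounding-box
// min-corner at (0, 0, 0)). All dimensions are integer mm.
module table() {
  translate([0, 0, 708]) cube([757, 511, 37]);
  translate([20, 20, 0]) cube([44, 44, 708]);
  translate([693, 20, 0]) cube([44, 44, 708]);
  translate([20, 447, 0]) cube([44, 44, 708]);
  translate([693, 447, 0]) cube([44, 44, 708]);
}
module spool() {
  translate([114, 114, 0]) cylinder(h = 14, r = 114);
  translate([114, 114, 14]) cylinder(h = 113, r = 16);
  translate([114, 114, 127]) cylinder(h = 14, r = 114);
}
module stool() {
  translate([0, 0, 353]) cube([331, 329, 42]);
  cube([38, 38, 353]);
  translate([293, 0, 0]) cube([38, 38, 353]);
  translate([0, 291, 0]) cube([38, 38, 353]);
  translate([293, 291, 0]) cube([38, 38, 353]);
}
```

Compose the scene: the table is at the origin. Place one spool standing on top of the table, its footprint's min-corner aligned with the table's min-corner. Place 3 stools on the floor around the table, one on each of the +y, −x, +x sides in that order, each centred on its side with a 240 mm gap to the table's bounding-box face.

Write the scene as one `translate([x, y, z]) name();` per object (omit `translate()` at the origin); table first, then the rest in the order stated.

table();
translate([0, 0, 745]) spool();
translate([213, 751, 0]) stool();
translate([-571, 91, 0]) stool();
translate([997, 91, 0]) stool();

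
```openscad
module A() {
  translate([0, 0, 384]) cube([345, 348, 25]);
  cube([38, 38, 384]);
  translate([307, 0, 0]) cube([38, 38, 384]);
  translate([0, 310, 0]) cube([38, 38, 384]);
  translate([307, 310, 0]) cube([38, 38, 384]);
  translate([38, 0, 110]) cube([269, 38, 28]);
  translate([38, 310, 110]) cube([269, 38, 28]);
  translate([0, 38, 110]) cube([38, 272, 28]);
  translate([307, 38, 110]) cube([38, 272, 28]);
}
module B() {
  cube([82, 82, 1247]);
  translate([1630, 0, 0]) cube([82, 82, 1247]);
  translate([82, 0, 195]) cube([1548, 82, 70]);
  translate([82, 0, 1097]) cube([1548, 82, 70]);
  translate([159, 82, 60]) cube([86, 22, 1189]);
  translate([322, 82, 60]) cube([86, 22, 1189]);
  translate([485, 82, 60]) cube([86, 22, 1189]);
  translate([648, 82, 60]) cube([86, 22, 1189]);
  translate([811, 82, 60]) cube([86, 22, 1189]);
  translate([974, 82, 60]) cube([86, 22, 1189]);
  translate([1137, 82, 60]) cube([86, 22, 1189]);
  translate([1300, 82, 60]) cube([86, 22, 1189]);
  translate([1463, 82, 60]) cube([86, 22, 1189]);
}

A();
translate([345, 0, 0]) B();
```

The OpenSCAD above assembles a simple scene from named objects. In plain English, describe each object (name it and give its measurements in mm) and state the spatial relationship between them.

A is a four-legged stool. The seat is a 345×348×25 mm slab whose top surface is at z = 409 mm; four square legs, each 38×38 mm in cross-section, run from the floor (z = 0) to the underside of the seat, each flush with a corner of the seat. Four stretchers, 38 mm wide and 28 mm tall, connect adjacent legs with their undersides at z = 110 mm, each running between the inner faces of the legs it joins and aligned with the legs' outer faces on the other axis.

B is a fence section. Two 82×82 mm posts, 1247 mm tall, stand on the floor with a clear span of 1548 mm between their inner faces. Two horizontal rails of 82×70 mm section span the gap between the posts with their undersides at z = 195 mm and z = 1097 mm, flush with the posts' −y face. 9 pickets, each 86 mm wide, 22 mm thick and 1189 mm tall, are fixed to the +y face of the rails with their bottoms at z = 60 mm, evenly spaced across the span with equal gaps (rounded down to the nearest mm) at the −x end and between each pair — any rounding remainder accumulates at the +x end.

The fence section is against the stool's +x side, with their −y faces flush.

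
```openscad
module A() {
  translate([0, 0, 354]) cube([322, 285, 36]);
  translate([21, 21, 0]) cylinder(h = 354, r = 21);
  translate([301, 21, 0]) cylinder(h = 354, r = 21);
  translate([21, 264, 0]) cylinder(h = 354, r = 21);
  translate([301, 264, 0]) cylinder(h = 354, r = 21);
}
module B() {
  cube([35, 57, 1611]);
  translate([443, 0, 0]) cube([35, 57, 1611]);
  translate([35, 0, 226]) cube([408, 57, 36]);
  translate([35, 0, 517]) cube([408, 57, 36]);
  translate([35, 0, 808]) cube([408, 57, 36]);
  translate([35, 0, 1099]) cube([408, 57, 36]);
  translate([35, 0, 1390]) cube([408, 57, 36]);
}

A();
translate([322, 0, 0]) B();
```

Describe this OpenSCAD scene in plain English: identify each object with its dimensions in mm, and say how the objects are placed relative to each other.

A is a simple wooden stool: a rectangular seat 322 mm (x) by 285 mm (y), 36 mm thick, top face at z = 390 mm, on four round legs, each 42 mm in diameter. The legs rest on z = 0, each leg's axis is inset half a diameter from the nearest pair of seat edges (so the leg's bounding box is flush with the corner).

B is a wooden ladder with two side rails of 35×57 mm section and 1611 mm height, set 478 mm apart overall. Between them run 5 rectangular rungs (57 mm deep, 36 mm thick), front faces flush with the rails' −y face. The bottom of the first rung is 226 mm above the floor and each subsequent rung is 291 mm higher than the one below.

The ladder is against the stool's +x side, with their −y faces flush.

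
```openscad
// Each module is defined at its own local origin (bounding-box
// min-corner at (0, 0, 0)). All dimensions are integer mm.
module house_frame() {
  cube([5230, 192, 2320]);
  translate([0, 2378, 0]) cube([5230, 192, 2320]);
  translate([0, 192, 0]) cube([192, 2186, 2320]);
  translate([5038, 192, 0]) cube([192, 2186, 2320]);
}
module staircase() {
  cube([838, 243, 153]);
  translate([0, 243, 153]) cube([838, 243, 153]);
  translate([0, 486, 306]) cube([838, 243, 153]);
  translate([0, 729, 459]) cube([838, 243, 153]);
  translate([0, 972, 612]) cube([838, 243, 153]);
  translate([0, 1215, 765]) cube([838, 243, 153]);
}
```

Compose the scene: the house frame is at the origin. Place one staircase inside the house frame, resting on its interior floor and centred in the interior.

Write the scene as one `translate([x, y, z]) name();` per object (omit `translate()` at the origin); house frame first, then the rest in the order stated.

house_frame();
translate([2196, 556, 0]) staircase();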